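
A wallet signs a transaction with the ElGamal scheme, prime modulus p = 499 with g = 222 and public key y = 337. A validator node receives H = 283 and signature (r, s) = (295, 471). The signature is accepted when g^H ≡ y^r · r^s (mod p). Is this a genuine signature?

forged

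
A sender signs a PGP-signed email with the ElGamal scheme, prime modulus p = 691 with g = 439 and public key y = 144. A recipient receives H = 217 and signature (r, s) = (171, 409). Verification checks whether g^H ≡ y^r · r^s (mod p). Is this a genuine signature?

Left side g^H mod p:
439^2 = 192721 ≡ 623
439^4 ≡ 623^2 = 388129 ≡ 478
439^8 ≡ 478^2 = 228484 ≡ 454
439^16 ≡ 454^2 = 206116 ≡ 198
439^32 ≡ 198^2 = 39204 ≡ 508
439^64 ≡ 508^2 = 258064 ≡ 321
439^128 ≡ 321^2 = 103041 ≡ 82
217 = 128 + 64 + 16 + 8 + 1, so 439^217 ≡ 82·321·198·454·439 ≡ 632 (mod 691)
Right side y^r · r^s mod p:
144^2 = 20736 ≡ 6
144^4 ≡ 6^2 = 36
144^8 ≡ 36^2 = 1296 ≡ 605
144^16 ≡ 605^2 = 366025 ≡ 486
144^32 ≡ 486^2 = 236196 ≡ 565
144^64 ≡ 565^2 = 319225 ≡ 674
144^128 ≡ 674^2 = 454276 ≡ 289
171 = 128 + 32 + 8 + 2 + 1, so 144^171 ≡ 289·565·605·6·144 ≡ 689 (mod 691)
171^2 = 29241 ≡ 219
171^4 ≡ 219^2 = 47961 ≡ 282
171^8 ≡ 282^2 = 79524 ≡ 59
171^16 ≡ 59^2 = 3481 ≡ 26
171^32 ≡ 26^2 = 676
171^64 ≡ 676^2 = 456976 ≡ 225
171^128 ≡ 225^2 = 50625 ≡ 182
171^256 ≡ 182^2 = 33124 ≡ 647
409 = 256 + 128 + 16 + 8 + 1, so 171^409 ≡ 647·182·26·59·171 ≡ 466 (mod 691)
689·466 = 321074 ≡ 450 (mod 691)
632 ≠ 450, so verification fails.

forged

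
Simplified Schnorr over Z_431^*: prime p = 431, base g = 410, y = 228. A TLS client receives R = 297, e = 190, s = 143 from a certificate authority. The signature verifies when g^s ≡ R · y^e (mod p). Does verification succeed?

passes

g^s mod p:
Squares mod 431: 410^1≡410, 410^2≡10, 410^4≡100, 410^8≡87, 410^16≡242, 410^32≡379, 410^64≡118, 410^128≡132
143 = 128 + 8 + 4 + 2 + 1, so 410^143 ≡ 132·87·100·10·410 ≡ 326 (mod 431)
R · y^e mod p:
Squares mod 431: 228^1≡228, 228^2≡264, 228^4≡305, 228^8≡360, 228^16≡300, 228^32≡352, 228^64≡207, 228^128≡180
190 = 128 + 32 + 16 + 8 + 4 + 2, so 228^190 ≡ 180·352·300·360·305·264 ≡ 4 (mod 431)
297·4 = 1188 ≡ 326 (mod 431)
326 ≡ 326 (mod 431); signature holds.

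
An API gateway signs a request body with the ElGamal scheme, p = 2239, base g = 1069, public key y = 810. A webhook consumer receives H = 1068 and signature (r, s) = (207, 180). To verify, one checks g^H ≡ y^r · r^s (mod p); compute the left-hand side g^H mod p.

Squares mod 2239: 1069^1≡1069, 1069^2≡871, 1069^4≡1859, 1069^8≡1104, 1069^16≡800, 1069^32≡1885, 1069^64≡2171, 1069^128≡146, 1069^256≡1165, 1069^512≡391, 1069^1024≡629
1068 = 1024 + 32 + 8 + 4, so 1069^1068 ≡ 629·1885·1104·1859 ≡ 466 (mod 2239)

466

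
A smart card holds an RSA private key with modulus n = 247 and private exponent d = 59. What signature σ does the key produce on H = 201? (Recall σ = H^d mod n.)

102

H^2 ≡ 201^2 = 40401 ≡ 140
H^4 ≡ 140^2 = 19600 ≡ 87
H^8 ≡ 87^2 = 7569 ≡ 159
H^16 ≡ 159^2 = 25281 ≡ 87
H^32 ≡ 87^2 = 7569 ≡ 159
59 = 32 + 16 + 8 + 2 + 1, so H^59 ≡ 159·87·159·140·201 ≡ 102 (mod 247)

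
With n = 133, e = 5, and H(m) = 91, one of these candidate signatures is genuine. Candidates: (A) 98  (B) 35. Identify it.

Candidate A: 98^2 = 9604 ≡ 28; 98^4 ≡ 28^2 = 784 ≡ 119; 5 = 4 + 1, so 98^5 ≡ 119·98 ≡ 91 (mod 133)
  → matches H(m) = 91
Candidate B: 35^2 = 1225 ≡ 28; 35^4 ≡ 28^2 = 784 ≡ 119; 5 = 4 + 1, so 35^5 ≡ 119·35 ≡ 42 (mod 133)

A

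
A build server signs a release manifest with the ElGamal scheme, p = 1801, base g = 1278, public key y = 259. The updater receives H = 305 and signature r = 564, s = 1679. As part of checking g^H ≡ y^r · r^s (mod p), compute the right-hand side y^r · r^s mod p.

259^2 = 67081 ≡ 444
259^4 ≡ 444^2 = 197136 ≡ 827
259^8 ≡ 827^2 = 683929 ≡ 1350
259^16 ≡ 1350^2 = 1822500 ≡ 1689
259^32 ≡ 1689^2 = 2852721 ≡ 1738
259^64 ≡ 1738^2 = 3020644 ≡ 367
259^128 ≡ 367^2 = 134689 ≡ 1415
259^256 ≡ 1415^2 = 2002225 ≡ 1314
259^512 ≡ 1314^2 = 1726596 ≡ 1238
564 = 512 + 32 + 16 + 4, so 259^564 ≡ 1238·1738·1689·827 ≡ 887 (mod 1801)
564^2 = 318096 ≡ 1120
564^4 ≡ 1120^2 = 1254400 ≡ 904
564^8 ≡ 904^2 = 817216 ≡ 1363
564^16 ≡ 1363^2 = 1857769 ≡ 938
564^32 ≡ 938^2 = 879844 ≡ 956
564^64 ≡ 956^2 = 913936 ≡ 829
564^128 ≡ 829^2 = 687241 ≡ 1060
564^256 ≡ 1060^2 = 1123600 ≡ 1577
564^512 ≡ 1577^2 = 2486929 ≡ 1549
564^1024 ≡ 1549^2 = 2399401 ≡ 469
1679 = 1024 + 512 + 128 + 8 + 4 + 2 + 1, so 564^1679 ≡ 469·1549·1060·1363·904·1120·564 ≡ 1610 (mod 1801)
y^r · r^s ≡ 887·1610 = 1428070 ≡ 1678 (mod 1801)

1678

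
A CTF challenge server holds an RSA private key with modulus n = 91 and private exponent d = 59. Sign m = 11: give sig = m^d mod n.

58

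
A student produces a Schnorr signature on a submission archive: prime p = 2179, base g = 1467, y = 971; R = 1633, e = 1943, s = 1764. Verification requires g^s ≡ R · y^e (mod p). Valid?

g^s mod p:
Squares mod 2179: 1467^1≡1467, 1467^2≡1416, 1467^4≡376, 1467^8≡1920, 1467^16≡1711, 1467^32≡1124, 1467^64≡1735, 1467^128≡1026, 1467^256≡219, 1467^512≡23, 1467^1024≡529
1764 = 1024 + 512 + 128 + 64 + 32 + 4, so 1467^1764 ≡ 529·23·1026·1735·1124·376 ≡ 451 (mod 2179)
R · y^e mod p:
Squares mod 2179: 971^1≡971, 971^2≡1513, 971^4≡1219, 971^8≡2062, 971^16≡615, 971^32≡1258, 971^64≡610, 971^128≡1670, 971^256≡1959, 971^512≡462, 971^1024≡2081
1943 = 1024 + 512 + 256 + 128 + 16 + 4 + 2 + 1, so 971^1943 ≡ 2081·462·1959·1670·615·1219·1513·971 ≡ 2104 (mod 2179)
1633·2104 = 3435832 ≡ 1728 (mod 2179)
451 ≠ 1728; the check fails.

no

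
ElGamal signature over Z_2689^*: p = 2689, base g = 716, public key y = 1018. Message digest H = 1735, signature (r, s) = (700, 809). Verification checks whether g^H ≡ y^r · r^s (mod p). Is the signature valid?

Left side g^H mod p:
Squares mod 2689: 716^1≡716, 716^2≡1746, 716^4≡1879, 716^8≡2673, 716^16≡256, 716^32≡1000, 716^64≡2381, 716^128≡749, 716^256≡1689, 716^512≡2381, 716^1024≡749
1735 = 1024 + 512 + 128 + 64 + 4 + 2 + 1, so 716^1735 ≡ 749·2381·749·2381·1879·1746·716 ≡ 2331 (mod 2689)
Right side y^r · r^s mod p:
Squares mod 2689: 1018^1≡1018, 1018^2≡1059, 1018^4≡168, 1018^8≡1334, 1018^16≡2127, 1018^32≡1231, 1018^64≡1454, 1018^128≡562, 1018^256≡1231, 1018^512≡1454
700 = 512 + 128 + 32 + 16 + 8 + 4, so 1018^700 ≡ 1454·562·1231·2127·1334·168 ≡ 1816 (mod 2689)
Squares mod 2689: 700^1≡700, 700^2≡602, 700^4≡2078, 700^8≡2239, 700^16≡825, 700^32≡308, 700^64≡749, 700^128≡1689, 700^256≡2381, 700^512≡749
809 = 512 + 256 + 32 + 8 + 1, so 700^809 ≡ 749·2381·308·2239·700 ≡ 216 (mod 2689)
1816·216 = 392256 ≡ 2351 (mod 2689)
2331 ≠ 2351, so verification fails.

invalid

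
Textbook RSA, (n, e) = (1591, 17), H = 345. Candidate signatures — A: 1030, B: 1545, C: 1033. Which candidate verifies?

C

Candidate A: Squares mod 1591: 1030^1≡1030, 1030^2≡1294, 1030^4≡704, 1030^8≡815, 1030^16≡778; 17 = 16 + 1, so 1030^17 ≡ 778·1030 ≡ 1067 (mod 1591)
Candidate B: Squares mod 1591: 1545^1≡1545, 1545^2≡525, 1545^4≡382, 1545^8≡1143, 1545^16≡238; 17 = 16 + 1, so 1545^17 ≡ 238·1545 ≡ 189 (mod 1591)
Candidate C: Squares mod 1591: 1033^1≡1033, 1033^2≡1119, 1033^4≡44, 1033^8≡345, 1033^16≡1291; 17 = 16 + 1, so 1033^17 ≡ 1291·1033 ≡ 345 (mod 1591)
  → matches H = 345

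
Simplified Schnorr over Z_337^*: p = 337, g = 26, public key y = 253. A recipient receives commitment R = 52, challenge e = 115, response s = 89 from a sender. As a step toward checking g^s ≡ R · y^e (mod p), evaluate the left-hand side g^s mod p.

104

26^2 = 676 ≡ 2
26^4 ≡ 2^2 = 4
26^8 ≡ 4^2 = 16
26^16 ≡ 16^2 = 256
26^32 ≡ 256^2 = 65536 ≡ 158
26^64 ≡ 158^2 = 24964 ≡ 26
89 = 64 + 16 + 8 + 1, so 26^89 ≡ 26·256·16·26 ≡ 104 (mod 337)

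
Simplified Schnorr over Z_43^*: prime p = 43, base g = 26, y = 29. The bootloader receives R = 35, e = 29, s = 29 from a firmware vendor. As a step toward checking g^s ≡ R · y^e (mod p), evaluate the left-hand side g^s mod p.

26^2 = 676 ≡ 31
26^4 ≡ 31^2 = 961 ≡ 15
26^8 ≡ 15^2 = 225 ≡ 10
26^16 ≡ 10^2 = 100 ≡ 14
29 = 16 + 8 + 4 + 1, so 26^29 ≡ 14·10·15·26 ≡ 33 (mod 43)

33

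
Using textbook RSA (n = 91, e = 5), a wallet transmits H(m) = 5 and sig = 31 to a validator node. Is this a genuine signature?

genuine

sig^2 ≡ 31^2 = 961 ≡ 51
sig^4 ≡ 51^2 = 2601 ≡ 53
5 = 4 + 1, so sig^5 ≡ 53·31 ≡ 5 (mod 91)
sig^5 mod 91 = 5 matches H(m).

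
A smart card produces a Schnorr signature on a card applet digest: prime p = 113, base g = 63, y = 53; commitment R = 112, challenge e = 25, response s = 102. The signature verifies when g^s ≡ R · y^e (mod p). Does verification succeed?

g^s mod p:
Squares mod 113: 63^1≡63, 63^2≡14, 63^4≡83, 63^8≡109, 63^16≡16, 63^32≡30, 63^64≡109
102 = 64 + 32 + 4 + 2, so 63^102 ≡ 109·30·83·14 ≡ 2 (mod 113)
R · y^e mod p:
Squares mod 113: 53^1≡53, 53^2≡97, 53^4≡30, 53^8≡109, 53^16≡16
25 = 16 + 8 + 1, so 53^25 ≡ 16·109·53 ≡ 111 (mod 113)
112·111 = 12432 ≡ 2 (mod 113)
2 ≡ 2 (mod 113); signature holds.

passes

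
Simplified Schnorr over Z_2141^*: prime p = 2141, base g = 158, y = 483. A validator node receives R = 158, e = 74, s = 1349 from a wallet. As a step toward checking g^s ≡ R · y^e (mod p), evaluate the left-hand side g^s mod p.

1718

Squares mod 2141: 158^1≡158, 158^2≡1413, 158^4≡1157, 158^8≡524, 158^16≡528, 158^32≡454, 158^64≡580, 158^128≡263, 158^256≡657, 158^512≡1308, 158^1024≡205
1349 = 1024 + 256 + 64 + 4 + 1, so 158^1349 ≡ 205·657·580·1157·158 ≡ 1718 (mod 2141)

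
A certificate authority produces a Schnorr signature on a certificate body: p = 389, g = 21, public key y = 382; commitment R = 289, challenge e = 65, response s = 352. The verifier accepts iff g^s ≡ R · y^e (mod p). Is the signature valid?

invalid

g^s mod p:
21^2 = 441 ≡ 52
21^4 ≡ 52^2 = 2704 ≡ 370
21^8 ≡ 370^2 = 136900 ≡ 361
21^16 ≡ 361^2 = 130321 ≡ 6
21^32 ≡ 6^2 = 36
21^64 ≡ 36^2 = 1296 ≡ 129
21^128 ≡ 129^2 = 16641 ≡ 303
21^256 ≡ 303^2 = 91809 ≡ 5
352 = 256 + 64 + 32, so 21^352 ≡ 5·129·36 ≡ 269 (mod 389)
R · y^e mod p:
382^2 = 145924 ≡ 49
382^4 ≡ 49^2 = 2401 ≡ 67
382^8 ≡ 67^2 = 4489 ≡ 210
382^16 ≡ 210^2 = 44100 ≡ 143
382^32 ≡ 143^2 = 20449 ≡ 221
382^64 ≡ 221^2 = 48841 ≡ 216
65 = 64 + 1, so 382^65 ≡ 216·382 ≡ 44 (mod 389)
289·44 = 12716 ≡ 268 (mod 389)
269 ≠ 268; the check fails.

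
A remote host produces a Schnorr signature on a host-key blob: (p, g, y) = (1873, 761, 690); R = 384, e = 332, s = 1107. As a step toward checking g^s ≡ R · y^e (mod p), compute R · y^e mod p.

690^2 = 476100 ≡ 358
690^4 ≡ 358^2 = 128164 ≡ 800
690^8 ≡ 800^2 = 640000 ≡ 1307
690^16 ≡ 1307^2 = 1708249 ≡ 73
690^32 ≡ 73^2 = 5329 ≡ 1583
690^64 ≡ 1583^2 = 2505889 ≡ 1688
690^128 ≡ 1688^2 = 2849344 ≡ 511
690^256 ≡ 511^2 = 261121 ≡ 774
332 = 256 + 64 + 8 + 4, so 690^332 ≡ 774·1688·1307·800 ≡ 958 (mod 1873)
R · y^e ≡ 384·958 = 367872 ≡ 764 (mod 1873)

764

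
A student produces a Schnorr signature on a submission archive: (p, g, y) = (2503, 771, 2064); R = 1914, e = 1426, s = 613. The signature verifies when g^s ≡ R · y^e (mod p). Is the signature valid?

g^s mod p:
Squares mod 2503: 771^1≡771, 771^2≡1230, 771^4≡1088, 771^8≡2328, 771^16≡589, 771^32≡1507, 771^64≡828, 771^128≡2265, 771^256≡1578, 771^512≡2102
613 = 512 + 64 + 32 + 4 + 1, so 771^613 ≡ 2102·828·1507·1088·771 ≡ 1155 (mod 2503)
R · y^e mod p:
Squares mod 2503: 2064^1≡2064, 2064^2≡2493, 2064^4≡100, 2064^8≡2491, 2064^16≡144, 2064^32≡712, 2064^64≡1338, 2064^128≡599, 2064^256≡872, 2064^512≡1975, 2064^1024≡951
1426 = 1024 + 256 + 128 + 16 + 2, so 2064^1426 ≡ 951·872·599·144·2493 ≡ 1116 (mod 2503)
1914·1116 = 2136024 ≡ 965 (mod 2503)
1155 ≠ 965; the check fails.

invalid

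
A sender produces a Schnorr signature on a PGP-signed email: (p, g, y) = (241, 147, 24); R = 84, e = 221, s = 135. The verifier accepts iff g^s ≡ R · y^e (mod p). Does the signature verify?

does not verify

g^s mod p:
Squares mod 241: 147^1≡147, 147^2≡160, 147^4≡54, 147^8≡24, 147^16≡94, 147^32≡160, 147^64≡54, 147^128≡24
135 = 128 + 4 + 2 + 1, so 147^135 ≡ 24·54·160·147 ≡ 240 (mod 241)
R · y^e mod p:
Squares mod 241: 24^1≡24, 24^2≡94, 24^4≡160, 24^8≡54, 24^16≡24, 24^32≡94, 24^64≡160, 24^128≡54
221 = 128 + 64 + 16 + 8 + 4 + 1, so 24^221 ≡ 54·160·24·54·160·24 ≡ 119 (mod 241)
84·119 = 9996 ≡ 115 (mod 241)
240 ≠ 115; the check fails.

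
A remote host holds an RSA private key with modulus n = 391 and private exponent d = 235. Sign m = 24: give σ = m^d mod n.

m^2 ≡ 24^2 = 576 ≡ 185
m^4 ≡ 185^2 = 34225 ≡ 208
m^8 ≡ 208^2 = 43264 ≡ 254
m^16 ≡ 254^2 = 64516 ≡ 1
m^32 ≡ 1^2 = 1
m^64 ≡ 1^2 = 1
m^128 ≡ 1^2 = 1
235 = 128 + 64 + 32 + 8 + 2 + 1, so m^235 ≡ 1·1·1·254·185·24 ≡ 116 (mod 391)

116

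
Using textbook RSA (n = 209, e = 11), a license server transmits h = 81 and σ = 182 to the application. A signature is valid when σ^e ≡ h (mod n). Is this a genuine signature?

Squares mod 209: σ^1≡182, σ^2≡102, σ^4≡163, σ^8≡26
11 = 8 + 2 + 1, so σ^11 ≡ 26·102·182 ≡ 83 (mod 209)
σ^11 mod 209 = 83, but h = 81.

forged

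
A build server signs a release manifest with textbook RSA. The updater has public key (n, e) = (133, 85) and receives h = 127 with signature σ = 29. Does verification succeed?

passes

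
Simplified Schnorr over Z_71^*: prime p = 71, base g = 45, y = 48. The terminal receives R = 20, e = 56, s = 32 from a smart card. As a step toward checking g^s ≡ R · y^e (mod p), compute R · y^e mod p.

Squares mod 71: 48^1≡48, 48^2≡32, 48^4≡30, 48^8≡48, 48^16≡32, 48^32≡30
56 = 32 + 16 + 8, so 48^56 ≡ 30·32·48 ≡ 1 (mod 71)
R · y^e ≡ 20·1 = 20 ≡ 20 (mod 71)

20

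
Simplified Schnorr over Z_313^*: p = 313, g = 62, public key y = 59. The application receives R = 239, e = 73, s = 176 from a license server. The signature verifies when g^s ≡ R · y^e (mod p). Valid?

g^s mod p:
62^176 mod 313 = 83
R · y^e mod p:
59^73 mod 313 = 130
239·130 = 31070 ≡ 83 (mod 313)
83 ≡ 83 (mod 313); signature holds.

yes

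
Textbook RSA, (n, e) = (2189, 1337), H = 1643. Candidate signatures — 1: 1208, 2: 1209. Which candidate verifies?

1

Candidate 1: Squares mod 2189: 1208^1≡1208, 1208^2≡1390, 1208^4≡1402, 1208^8≡2071, 1208^16≡790, 1208^32≡235, 1208^64≡500, 1208^128≡454, 1208^256≡350, 1208^512≡2105, 1208^1024≡489; 1337 = 1024 + 256 + 32 + 16 + 8 + 1, so 1208^1337 ≡ 489·350·235·790·2071·1208 ≡ 1643 (mod 2189)
  → matches H = 1643
Candidate 2: Squares mod 2189: 1209^1≡1209, 1209^2≡1618, 1209^4≡2069, 1209^8≡1266, 1209^16≡408, 1209^32≡100, 1209^64≡1244, 1209^128≡2102, 1209^256≡1002, 1209^512≡1442, 1209^1024≡2003; 1337 = 1024 + 256 + 32 + 16 + 8 + 1, so 1209^1337 ≡ 2003·1002·100·408·1266·1209 ≡ 1462 (mod 2189)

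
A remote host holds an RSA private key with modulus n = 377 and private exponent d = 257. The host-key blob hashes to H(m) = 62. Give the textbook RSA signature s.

212

Squares mod 377: (H(m))^1≡62, (H(m))^2≡74, (H(m))^4≡198, (H(m))^8≡373, (H(m))^16≡16, (H(m))^32≡256, (H(m))^64≡315, (H(m))^128≡74, (H(m))^256≡198
257 = 256 + 1, so (H(m))^257 ≡ 198·62 ≡ 212 (mod 377)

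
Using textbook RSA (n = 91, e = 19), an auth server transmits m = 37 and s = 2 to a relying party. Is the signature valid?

valid

Squares mod 91: s^1≡2, s^2≡4, s^4≡16, s^8≡74, s^16≡16
19 = 16 + 2 + 1, so s^19 ≡ 16·4·2 ≡ 37 (mod 91)
Since 37 equals the digest 37, verification succeeds.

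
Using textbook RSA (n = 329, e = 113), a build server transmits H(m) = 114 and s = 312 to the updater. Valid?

yes

s^2 ≡ 312^2 = 97344 ≡ 289
s^4 ≡ 289^2 = 83521 ≡ 284
s^8 ≡ 284^2 = 80656 ≡ 51
s^16 ≡ 51^2 = 2601 ≡ 298
s^32 ≡ 298^2 = 88804 ≡ 303
s^64 ≡ 303^2 = 91809 ≡ 18
113 = 64 + 32 + 16 + 1, so s^113 ≡ 18·303·298·312 ≡ 114 (mod 329)
s^113 mod 329 = 114 matches H(m).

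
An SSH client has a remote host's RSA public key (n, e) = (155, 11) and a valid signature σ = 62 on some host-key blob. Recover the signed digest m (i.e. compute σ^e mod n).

93

Squares mod 155: σ^1≡62, σ^2≡124, σ^4≡31, σ^8≡31
11 = 8 + 2 + 1, so σ^11 ≡ 31·124·62 ≡ 93 (mod 155)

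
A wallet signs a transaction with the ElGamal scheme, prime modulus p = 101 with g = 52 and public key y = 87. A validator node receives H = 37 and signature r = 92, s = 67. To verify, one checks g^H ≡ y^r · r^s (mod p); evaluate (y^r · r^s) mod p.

Squares mod 101: 87^1≡87, 87^2≡95, 87^4≡36, 87^8≡84, 87^16≡87, 87^32≡95, 87^64≡36
92 = 64 + 16 + 8 + 4, so 87^92 ≡ 36·87·84·36 ≡ 95 (mod 101)
Squares mod 101: 92^1≡92, 92^2≡81, 92^4≡97, 92^8≡16, 92^16≡54, 92^32≡88, 92^64≡68
67 = 64 + 2 + 1, so 92^67 ≡ 68·81·92 ≡ 19 (mod 101)
y^r · r^s ≡ 95·19 = 1805 ≡ 88 (mod 101)

88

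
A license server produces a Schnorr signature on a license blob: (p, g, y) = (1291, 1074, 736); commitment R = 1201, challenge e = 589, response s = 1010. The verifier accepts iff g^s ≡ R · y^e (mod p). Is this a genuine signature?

g^s mod p:
Squares mod 1291: 1074^1≡1074, 1074^2≡613, 1074^4≡88, 1074^8≡1289, 1074^16≡4, 1074^32≡16, 1074^64≡256, 1074^128≡986, 1074^256≡73, 1074^512≡165
1010 = 512 + 256 + 128 + 64 + 32 + 16 + 2, so 1074^1010 ≡ 165·73·986·256·16·4·613 ≡ 42 (mod 1291)
R · y^e mod p:
Squares mod 1291: 736^1≡736, 736^2≡767, 736^4≡884, 736^8≡401, 736^16≡717, 736^32≡271, 736^64≡1145, 736^128≡660, 736^256≡533, 736^512≡69
589 = 512 + 64 + 8 + 4 + 1, so 736^589 ≡ 69·1145·401·884·736 ≡ 236 (mod 1291)
1201·236 = 283436 ≡ 707 (mod 1291)
42 ≠ 707; the check fails.

forged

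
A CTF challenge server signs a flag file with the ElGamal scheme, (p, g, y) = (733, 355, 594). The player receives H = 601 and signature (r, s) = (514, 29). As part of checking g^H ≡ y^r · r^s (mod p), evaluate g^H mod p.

Squares mod 733: 355^1≡355, 355^2≡682, 355^4≡402, 355^8≡344, 355^16≡323, 355^32≡243, 355^64≡409, 355^128≡157, 355^256≡460, 355^512≡496
601 = 512 + 64 + 16 + 8 + 1, so 355^601 ≡ 496·409·323·344·355 ≡ 593 (mod 733)

593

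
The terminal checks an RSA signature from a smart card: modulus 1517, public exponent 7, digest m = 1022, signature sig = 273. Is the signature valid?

valid

sig^7 mod 1517 = 1022
1022 = m, so the signature checks out.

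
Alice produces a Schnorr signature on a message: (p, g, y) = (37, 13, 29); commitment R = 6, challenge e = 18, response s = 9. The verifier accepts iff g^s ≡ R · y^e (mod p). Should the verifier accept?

g^s mod p:
13^2 = 169 ≡ 21
13^4 ≡ 21^2 = 441 ≡ 34
13^8 ≡ 34^2 = 1156 ≡ 9
9 = 8 + 1, so 13^9 ≡ 9·13 ≡ 6 (mod 37)
R · y^e mod p:
29^2 = 841 ≡ 27
29^4 ≡ 27^2 = 729 ≡ 26
29^8 ≡ 26^2 = 676 ≡ 10
29^16 ≡ 10^2 = 100 ≡ 26
18 = 16 + 2, so 29^18 ≡ 26·27 ≡ 36 (mod 37)
6·36 = 216 ≡ 31 (mod 37)
6 ≠ 31; the check fails.

reject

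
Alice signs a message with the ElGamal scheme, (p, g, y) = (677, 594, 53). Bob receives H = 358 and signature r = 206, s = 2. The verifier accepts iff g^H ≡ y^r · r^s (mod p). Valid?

Left side g^H mod p:
594^2 = 352836 ≡ 119
594^4 ≡ 119^2 = 14161 ≡ 621
594^8 ≡ 621^2 = 385641 ≡ 428
594^16 ≡ 428^2 = 183184 ≡ 394
594^32 ≡ 394^2 = 155236 ≡ 203
594^64 ≡ 203^2 = 41209 ≡ 589
594^128 ≡ 589^2 = 346921 ≡ 297
594^256 ≡ 297^2 = 88209 ≡ 199
358 = 256 + 64 + 32 + 4 + 2, so 594^358 ≡ 199·589·203·621·119 ≡ 400 (mod 677)
Right side y^r · r^s mod p:
53^2 = 2809 ≡ 101
53^4 ≡ 101^2 = 10201 ≡ 46
53^8 ≡ 46^2 = 2116 ≡ 85
53^16 ≡ 85^2 = 7225 ≡ 455
53^32 ≡ 455^2 = 207025 ≡ 540
53^64 ≡ 540^2 = 291600 ≡ 490
53^128 ≡ 490^2 = 240100 ≡ 442
206 = 128 + 64 + 8 + 4 + 2, so 53^206 ≡ 442·490·85·46·101 ≡ 400 (mod 677)
206^2 = 42436 ≡ 462
400·462 = 184800 ≡ 656 (mod 677)
400 ≠ 656, so verification fails.

no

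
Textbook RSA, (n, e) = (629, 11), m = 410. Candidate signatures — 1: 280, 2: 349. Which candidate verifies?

Candidate 1: 280^11 mod 629 = 410
  → matches m = 410
Candidate 2: 349^11 mod 629 = 219

1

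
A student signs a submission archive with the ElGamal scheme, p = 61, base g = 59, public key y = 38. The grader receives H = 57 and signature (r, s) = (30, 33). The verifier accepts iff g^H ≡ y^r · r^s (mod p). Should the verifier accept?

accept

Left side g^H mod p:
Squares mod 61: 59^1≡59, 59^2≡4, 59^4≡16, 59^8≡12, 59^16≡22, 59^32≡57
57 = 32 + 16 + 8 + 1, so 59^57 ≡ 57·22·12·59 ≡ 38 (mod 61)
Right side y^r · r^s mod p:
Squares mod 61: 38^1≡38, 38^2≡41, 38^4≡34, 38^8≡58, 38^16≡9
30 = 16 + 8 + 4 + 2, so 38^30 ≡ 9·58·34·41 ≡ 60 (mod 61)
Squares mod 61: 30^1≡30, 30^2≡46, 30^4≡42, 30^8≡56, 30^16≡25, 30^32≡15
33 = 32 + 1, so 30^33 ≡ 15·30 ≡ 23 (mod 61)
60·23 = 1380 ≡ 38 (mod 61)
38 ≡ 38 (mod 61), so the signature is genuine.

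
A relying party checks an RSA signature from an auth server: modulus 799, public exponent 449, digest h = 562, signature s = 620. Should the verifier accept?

reject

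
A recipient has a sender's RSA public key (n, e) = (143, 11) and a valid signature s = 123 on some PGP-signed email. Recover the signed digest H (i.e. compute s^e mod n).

24

s^2 ≡ 123^2 = 15129 ≡ 114
s^4 ≡ 114^2 = 12996 ≡ 126
s^8 ≡ 126^2 = 15876 ≡ 3
11 = 8 + 2 + 1, so s^11 ≡ 3·114·123 ≡ 24 (mod 143)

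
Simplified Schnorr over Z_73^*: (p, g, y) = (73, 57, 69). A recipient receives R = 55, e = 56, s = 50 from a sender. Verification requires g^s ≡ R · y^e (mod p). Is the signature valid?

g^s mod p:
57^2 = 3249 ≡ 37
57^4 ≡ 37^2 = 1369 ≡ 55
57^8 ≡ 55^2 = 3025 ≡ 32
57^16 ≡ 32^2 = 1024 ≡ 2
57^32 ≡ 2^2 = 4
50 = 32 + 16 + 2, so 57^50 ≡ 4·2·37 ≡ 4 (mod 73)
R · y^e mod p:
69^2 = 4761 ≡ 16
69^4 ≡ 16^2 = 256 ≡ 37
69^8 ≡ 37^2 = 1369 ≡ 55
69^16 ≡ 55^2 = 3025 ≡ 32
69^32 ≡ 32^2 = 1024 ≡ 2
56 = 32 + 16 + 8, so 69^56 ≡ 2·32·55 ≡ 16 (mod 73)
55·16 = 880 ≡ 4 (mod 73)
4 ≡ 4 (mod 73); signature holds.

valid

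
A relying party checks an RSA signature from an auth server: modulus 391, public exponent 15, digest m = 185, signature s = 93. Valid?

yes

Squares mod 391: s^1≡93, s^2≡47, s^4≡254, s^8≡1
15 = 8 + 4 + 2 + 1, so s^15 ≡ 1·254·47·93 ≡ 185 (mod 391)
185 = m, so the signature checks out.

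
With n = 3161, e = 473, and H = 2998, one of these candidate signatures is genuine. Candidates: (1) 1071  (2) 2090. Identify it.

2

Candidate 1: 1071^2 = 1147041 ≡ 2759; 1071^4 ≡ 2759^2 = 7612081 ≡ 393; 1071^8 ≡ 393^2 = 154449 ≡ 2721; 1071^16 ≡ 2721^2 = 7403841 ≡ 779; 1071^32 ≡ 779^2 = 606841 ≡ 3090; 1071^64 ≡ 3090^2 = 9548100 ≡ 1880; 1071^128 ≡ 1880^2 = 3534400 ≡ 402; 1071^256 ≡ 402^2 = 161604 ≡ 393; 473 = 256 + 128 + 64 + 16 + 8 + 1, so 1071^473 ≡ 393·402·1880·779·2721·1071 ≡ 163 (mod 3161)
Candidate 2: 2090^2 = 4368100 ≡ 2759; 2090^4 ≡ 2759^2 = 7612081 ≡ 393; 2090^8 ≡ 393^2 = 154449 ≡ 2721; 2090^16 ≡ 2721^2 = 7403841 ≡ 779; 2090^32 ≡ 779^2 = 606841 ≡ 3090; 2090^64 ≡ 3090^2 = 9548100 ≡ 1880; 2090^128 ≡ 1880^2 = 3534400 ≡ 402; 2090^256 ≡ 402^2 = 161604 ≡ 393; 473 = 256 + 128 + 64 + 16 + 8 + 1, so 2090^473 ≡ 393·402·1880·779·2721·2090 ≡ 2998 (mod 3161)
  → matches H = 2998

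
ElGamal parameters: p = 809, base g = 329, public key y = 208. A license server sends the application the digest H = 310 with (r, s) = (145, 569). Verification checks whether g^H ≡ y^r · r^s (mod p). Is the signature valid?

invalid

Left side g^H mod p:
329^310 mod 809 = 171
Right side y^r · r^s mod p:
208^145 mod 809 = 753
145^569 mod 809 = 285
753·285 = 214605 ≡ 220 (mod 809)
171 ≠ 220, so verification fails.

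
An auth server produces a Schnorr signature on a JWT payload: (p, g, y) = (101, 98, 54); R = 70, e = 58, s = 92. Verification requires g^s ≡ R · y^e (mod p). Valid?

no

g^s mod p:
Squares mod 101: 98^1≡98, 98^2≡9, 98^4≡81, 98^8≡97, 98^16≡16, 98^32≡54, 98^64≡88
92 = 64 + 16 + 8 + 4, so 98^92 ≡ 88·16·97·81 ≡ 25 (mod 101)
R · y^e mod p:
Squares mod 101: 54^1≡54, 54^2≡88, 54^4≡68, 54^8≡79, 54^16≡80, 54^32≡37
58 = 32 + 16 + 8 + 2, so 54^58 ≡ 37·80·79·88 ≡ 79 (mod 101)
70·79 = 5530 ≡ 76 (mod 101)
25 ≠ 76; the check fails.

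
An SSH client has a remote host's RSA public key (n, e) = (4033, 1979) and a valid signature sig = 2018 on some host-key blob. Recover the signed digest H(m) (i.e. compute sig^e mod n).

sig^1979 mod 4033 = 3639

3639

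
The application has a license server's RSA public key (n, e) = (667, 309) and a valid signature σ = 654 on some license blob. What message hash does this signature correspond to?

Squares mod 667: σ^1≡654, σ^2≡169, σ^4≡547, σ^8≡393, σ^16≡372, σ^32≡315, σ^64≡509, σ^128≡285, σ^256≡518
309 = 256 + 32 + 16 + 4 + 1, so σ^309 ≡ 518·315·372·547·654 ≡ 654 (mod 667)

654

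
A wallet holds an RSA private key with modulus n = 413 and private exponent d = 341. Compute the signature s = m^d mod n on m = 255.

Squares mod 413: m^1≡255, m^2≡184, m^4≡403, m^8≡100, m^16≡88, m^32≡310, m^64≡284, m^128≡121, m^256≡186
341 = 256 + 64 + 16 + 4 + 1, so m^341 ≡ 186·284·88·403·255 ≡ 271 (mod 413)

271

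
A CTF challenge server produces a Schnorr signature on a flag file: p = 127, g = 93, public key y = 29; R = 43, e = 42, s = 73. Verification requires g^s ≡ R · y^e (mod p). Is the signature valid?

g^s mod p:
93^2 = 8649 ≡ 13
93^4 ≡ 13^2 = 169 ≡ 42
93^8 ≡ 42^2 = 1764 ≡ 113
93^16 ≡ 113^2 = 12769 ≡ 69
93^32 ≡ 69^2 = 4761 ≡ 62
93^64 ≡ 62^2 = 3844 ≡ 34
73 = 64 + 8 + 1, so 93^73 ≡ 34·113·93 ≡ 55 (mod 127)
R · y^e mod p:
29^2 = 841 ≡ 79
29^4 ≡ 79^2 = 6241 ≡ 18
29^8 ≡ 18^2 = 324 ≡ 70
29^16 ≡ 70^2 = 4900 ≡ 74
29^32 ≡ 74^2 = 5476 ≡ 15
42 = 32 + 8 + 2, so 29^42 ≡ 15·70·79 ≡ 19 (mod 127)
43·19 = 817 ≡ 55 (mod 127)
55 ≡ 55 (mod 127); signature holds.

valid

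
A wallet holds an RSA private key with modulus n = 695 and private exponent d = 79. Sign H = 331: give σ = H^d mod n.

H^2 ≡ 331^2 = 109561 ≡ 446
H^4 ≡ 446^2 = 198916 ≡ 146
H^8 ≡ 146^2 = 21316 ≡ 466
H^16 ≡ 466^2 = 217156 ≡ 316
H^32 ≡ 316^2 = 99856 ≡ 471
H^64 ≡ 471^2 = 221841 ≡ 136
79 = 64 + 8 + 4 + 2 + 1, so H^79 ≡ 136·466·146·446·331 ≡ 386 (mod 695)

386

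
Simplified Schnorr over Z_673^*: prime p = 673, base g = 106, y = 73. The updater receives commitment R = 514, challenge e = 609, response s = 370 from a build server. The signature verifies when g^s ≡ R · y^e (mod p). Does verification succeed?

passes

g^s mod p:
Squares mod 673: 106^1≡106, 106^2≡468, 106^4≡299, 106^8≡565, 106^16≡223, 106^32≡600, 106^64≡618, 106^128≡333, 106^256≡517
370 = 256 + 64 + 32 + 16 + 2, so 106^370 ≡ 517·618·600·223·468 ≡ 159 (mod 673)
R · y^e mod p:
Squares mod 673: 73^1≡73, 73^2≡618, 73^4≡333, 73^8≡517, 73^16≡108, 73^32≡223, 73^64≡600, 73^128≡618, 73^256≡333, 73^512≡517
609 = 512 + 64 + 32 + 1, so 73^609 ≡ 517·600·223·73 ≡ 672 (mod 673)
514·672 = 345408 ≡ 159 (mod 673)
159 ≡ 159 (mod 673); signature holds.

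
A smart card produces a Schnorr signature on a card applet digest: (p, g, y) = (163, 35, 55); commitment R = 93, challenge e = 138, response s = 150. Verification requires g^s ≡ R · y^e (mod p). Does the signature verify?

does not verify

g^s mod p:
35^2 = 1225 ≡ 84
35^4 ≡ 84^2 = 7056 ≡ 47
35^8 ≡ 47^2 = 2209 ≡ 90
35^16 ≡ 90^2 = 8100 ≡ 113
35^32 ≡ 113^2 = 12769 ≡ 55
35^64 ≡ 55^2 = 3025 ≡ 91
35^128 ≡ 91^2 = 8281 ≡ 131
150 = 128 + 16 + 4 + 2, so 35^150 ≡ 131·113·47·84 ≡ 61 (mod 163)
R · y^e mod p:
55^2 = 3025 ≡ 91
55^4 ≡ 91^2 = 8281 ≡ 131
55^8 ≡ 131^2 = 17161 ≡ 46
55^16 ≡ 46^2 = 2116 ≡ 160
55^32 ≡ 160^2 = 25600 ≡ 9
55^64 ≡ 9^2 = 81
55^128 ≡ 81^2 = 6561 ≡ 41
138 = 128 + 8 + 2, so 55^138 ≡ 41·46·91 ≡ 150 (mod 163)
93·150 = 13950 ≡ 95 (mod 163)
61 ≠ 95; the check fails.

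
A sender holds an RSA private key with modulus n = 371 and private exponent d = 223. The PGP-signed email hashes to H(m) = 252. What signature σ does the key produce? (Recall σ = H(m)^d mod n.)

(H(m))^2 ≡ 252^2 = 63504 ≡ 63
(H(m))^4 ≡ 63^2 = 3969 ≡ 259
(H(m))^8 ≡ 259^2 = 67081 ≡ 301
(H(m))^16 ≡ 301^2 = 90601 ≡ 77
(H(m))^32 ≡ 77^2 = 5929 ≡ 364
(H(m))^64 ≡ 364^2 = 132496 ≡ 49
(H(m))^128 ≡ 49^2 = 2401 ≡ 175
223 = 128 + 64 + 16 + 8 + 4 + 2 + 1, so (H(m))^223 ≡ 175·49·77·301·259·63·252 ≡ 308 (mod 371)

308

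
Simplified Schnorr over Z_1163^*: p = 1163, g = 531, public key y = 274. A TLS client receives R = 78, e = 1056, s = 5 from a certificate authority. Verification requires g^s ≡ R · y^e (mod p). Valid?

no

g^s mod p:
531^2 = 281961 ≡ 515
531^4 ≡ 515^2 = 265225 ≡ 61
5 = 4 + 1, so 531^5 ≡ 61·531 ≡ 990 (mod 1163)
R · y^e mod p:
274^2 = 75076 ≡ 644
274^4 ≡ 644^2 = 414736 ≡ 708
274^8 ≡ 708^2 = 501264 ≡ 11
274^16 ≡ 11^2 = 121
274^32 ≡ 121^2 = 14641 ≡ 685
274^64 ≡ 685^2 = 469225 ≡ 536
274^128 ≡ 536^2 = 287296 ≡ 35
274^256 ≡ 35^2 = 1225 ≡ 62
274^512 ≡ 62^2 = 3844 ≡ 355
274^1024 ≡ 355^2 = 126025 ≡ 421
1056 = 1024 + 32, so 274^1056 ≡ 421·685 ≡ 1124 (mod 1163)
78·1124 = 87672 ≡ 447 (mod 1163)
990 ≠ 447; the check fails.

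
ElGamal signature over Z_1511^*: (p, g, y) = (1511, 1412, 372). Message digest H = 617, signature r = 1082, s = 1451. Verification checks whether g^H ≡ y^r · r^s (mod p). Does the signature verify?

Left side g^H mod p:
1412^2 = 1993744 ≡ 735
1412^4 ≡ 735^2 = 540225 ≡ 798
1412^8 ≡ 798^2 = 636804 ≡ 673
1412^16 ≡ 673^2 = 452929 ≡ 1140
1412^32 ≡ 1140^2 = 1299600 ≡ 140
1412^64 ≡ 140^2 = 19600 ≡ 1468
1412^128 ≡ 1468^2 = 2155024 ≡ 338
1412^256 ≡ 338^2 = 114244 ≡ 919
1412^512 ≡ 919^2 = 844561 ≡ 1423
617 = 512 + 64 + 32 + 8 + 1, so 1412^617 ≡ 1423·1468·140·673·1412 ≡ 1327 (mod 1511)
Right side y^r · r^s mod p:
372^2 = 138384 ≡ 883
372^4 ≡ 883^2 = 779689 ≡ 13
372^8 ≡ 13^2 = 169
372^16 ≡ 169^2 = 28561 ≡ 1363
372^32 ≡ 1363^2 = 1857769 ≡ 750
372^64 ≡ 750^2 = 562500 ≡ 408
372^128 ≡ 408^2 = 166464 ≡ 254
372^256 ≡ 254^2 = 64516 ≡ 1054
372^512 ≡ 1054^2 = 1110916 ≡ 331
372^1024 ≡ 331^2 = 109561 ≡ 769
1082 = 1024 + 32 + 16 + 8 + 2, so 372^1082 ≡ 769·750·1363·169·883 ≡ 445 (mod 1511)
1082^2 = 1170724 ≡ 1210
1082^4 ≡ 1210^2 = 1464100 ≡ 1452
1082^8 ≡ 1452^2 = 2108304 ≡ 459
1082^16 ≡ 459^2 = 210681 ≡ 652
1082^32 ≡ 652^2 = 425104 ≡ 513
1082^64 ≡ 513^2 = 263169 ≡ 255
1082^128 ≡ 255^2 = 65025 ≡ 52
1082^256 ≡ 52^2 = 2704 ≡ 1193
1082^512 ≡ 1193^2 = 1423249 ≡ 1398
1082^1024 ≡ 1398^2 = 1954404 ≡ 681
1451 = 1024 + 256 + 128 + 32 + 8 + 2 + 1, so 1082^1451 ≡ 681·1193·52·513·459·1210·1082 ≡ 597 (mod 1511)
445·597 = 265665 ≡ 1240 (mod 1511)
1327 ≠ 1240, so verification fails.

does not verify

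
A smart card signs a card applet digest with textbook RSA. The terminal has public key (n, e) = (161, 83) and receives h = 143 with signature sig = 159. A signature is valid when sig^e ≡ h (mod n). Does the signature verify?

sig^2 ≡ 159^2 = 25281 ≡ 4
sig^4 ≡ 4^2 = 16
sig^8 ≡ 16^2 = 256 ≡ 95
sig^16 ≡ 95^2 = 9025 ≡ 9
sig^32 ≡ 9^2 = 81
sig^64 ≡ 81^2 = 6561 ≡ 121
83 = 64 + 16 + 2 + 1, so sig^83 ≡ 121·9·4·159 ≡ 143 (mod 161)
Since 143 equals the digest 143, verification succeeds.

verifies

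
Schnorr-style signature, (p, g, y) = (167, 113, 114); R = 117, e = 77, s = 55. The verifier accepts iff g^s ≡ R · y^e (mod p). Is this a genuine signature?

forged

g^s mod p:
113^55 mod 167 = 39
R · y^e mod p:
114^77 mod 167 = 133
117·133 = 15561 ≡ 30 (mod 167)
39 ≠ 30; the check fails.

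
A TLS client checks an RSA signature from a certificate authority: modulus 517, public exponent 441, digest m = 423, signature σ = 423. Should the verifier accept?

accept

σ^2 ≡ 423^2 = 178929 ≡ 47
σ^4 ≡ 47^2 = 2209 ≡ 141
σ^8 ≡ 141^2 = 19881 ≡ 235
σ^16 ≡ 235^2 = 55225 ≡ 423
σ^32 ≡ 423^2 = 178929 ≡ 47
σ^64 ≡ 47^2 = 2209 ≡ 141
σ^128 ≡ 141^2 = 19881 ≡ 235
σ^256 ≡ 235^2 = 55225 ≡ 423
441 = 256 + 128 + 32 + 16 + 8 + 1, so σ^441 ≡ 423·235·47·423·235·423 ≡ 423 (mod 517)
Since 423 equals the digest 423, verification succeeds.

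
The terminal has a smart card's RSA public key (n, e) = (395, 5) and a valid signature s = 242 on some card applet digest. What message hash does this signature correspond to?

202

s^2 ≡ 242^2 = 58564 ≡ 104
s^4 ≡ 104^2 = 10816 ≡ 151
5 = 4 + 1, so s^5 ≡ 151·242 ≡ 202 (mod 395)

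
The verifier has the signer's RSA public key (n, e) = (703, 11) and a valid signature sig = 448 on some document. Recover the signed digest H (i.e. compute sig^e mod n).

sig^11 mod 703 = 539

539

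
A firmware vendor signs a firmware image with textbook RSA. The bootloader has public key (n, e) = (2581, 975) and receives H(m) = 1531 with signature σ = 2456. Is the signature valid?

valid

σ^2 ≡ 2456^2 = 6031936 ≡ 139
σ^4 ≡ 139^2 = 19321 ≡ 1254
σ^8 ≡ 1254^2 = 1572516 ≡ 687
σ^16 ≡ 687^2 = 471969 ≡ 2227
σ^32 ≡ 2227^2 = 4959529 ≡ 1428
σ^64 ≡ 1428^2 = 2039184 ≡ 194
σ^128 ≡ 194^2 = 37636 ≡ 1502
σ^256 ≡ 1502^2 = 2256004 ≡ 210
σ^512 ≡ 210^2 = 44100 ≡ 223
975 = 512 + 256 + 128 + 64 + 8 + 4 + 2 + 1, so σ^975 ≡ 223·210·1502·194·687·1254·139·2456 ≡ 1531 (mod 2581)
Since 1531 equals the digest 1531, verification succeeds.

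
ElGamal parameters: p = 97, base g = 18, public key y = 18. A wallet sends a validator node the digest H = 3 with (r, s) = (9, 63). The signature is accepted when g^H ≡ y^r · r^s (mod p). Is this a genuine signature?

Left side g^H mod p:
18^3 mod 97 = 12
Right side y^r · r^s mod p:
18^9 mod 97 = 79
9^63 mod 97 = 47
79·47 = 3713 ≡ 27 (mod 97)
12 ≠ 27, so verification fails.

forged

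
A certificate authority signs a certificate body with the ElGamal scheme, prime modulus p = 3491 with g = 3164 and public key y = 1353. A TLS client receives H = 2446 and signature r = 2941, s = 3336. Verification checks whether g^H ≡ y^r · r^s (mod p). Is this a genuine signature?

Left side g^H mod p:
3164^2 = 10010896 ≡ 2199
3164^4 ≡ 2199^2 = 4835601 ≡ 566
3164^8 ≡ 566^2 = 320356 ≡ 2675
3164^16 ≡ 2675^2 = 7155625 ≡ 2566
3164^32 ≡ 2566^2 = 6584356 ≡ 330
3164^64 ≡ 330^2 = 108900 ≡ 679
3164^128 ≡ 679^2 = 461041 ≡ 229
3164^256 ≡ 229^2 = 52441 ≡ 76
3164^512 ≡ 76^2 = 5776 ≡ 2285
3164^1024 ≡ 2285^2 = 5221225 ≡ 2180
3164^2048 ≡ 2180^2 = 4752400 ≡ 1149
2446 = 2048 + 256 + 128 + 8 + 4 + 2, so 3164^2446 ≡ 1149·76·229·2675·566·2199 ≡ 903 (mod 3491)
Right side y^r · r^s mod p:
1353^2 = 1830609 ≡ 1325
1353^4 ≡ 1325^2 = 1755625 ≡ 3143
1353^8 ≡ 3143^2 = 9878449 ≡ 2410
1353^16 ≡ 2410^2 = 5808100 ≡ 2567
1353^32 ≡ 2567^2 = 6589489 ≡ 1972
1353^64 ≡ 1972^2 = 3888784 ≡ 3301
1353^128 ≡ 3301^2 = 10896601 ≡ 1190
1353^256 ≡ 1190^2 = 1416100 ≡ 2245
1353^512 ≡ 2245^2 = 5040025 ≡ 2512
1353^1024 ≡ 2512^2 = 6310144 ≡ 1907
1353^2048 ≡ 1907^2 = 3636649 ≡ 2518
2941 = 2048 + 512 + 256 + 64 + 32 + 16 + 8 + 4 + 1, so 1353^2941 ≡ 2518·2512·2245·3301·1972·2567·2410·3143·1353 ≡ 3401 (mod 3491)
2941^2 = 8649481 ≡ 2274
2941^4 ≡ 2274^2 = 5171076 ≡ 905
2941^8 ≡ 905^2 = 819025 ≡ 2131
2941^16 ≡ 2131^2 = 4541161 ≡ 2861
2941^32 ≡ 2861^2 = 8185321 ≡ 2417
2941^64 ≡ 2417^2 = 5841889 ≡ 1446
2941^128 ≡ 1446^2 = 2090916 ≡ 3298
2941^256 ≡ 3298^2 = 10876804 ≡ 2339
2941^512 ≡ 2339^2 = 5470921 ≡ 524
2941^1024 ≡ 524^2 = 274576 ≡ 2278
2941^2048 ≡ 2278^2 = 5189284 ≡ 1658
3336 = 2048 + 1024 + 256 + 8, so 2941^3336 ≡ 1658·2278·2339·2131 ≡ 1921 (mod 3491)
3401·1921 = 6533321 ≡ 1660 (mod 3491)
903 ≠ 1660, so verification fails.

forged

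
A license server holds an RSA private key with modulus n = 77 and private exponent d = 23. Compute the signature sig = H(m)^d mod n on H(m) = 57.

Squares mod 77: (H(m))^1≡57, (H(m))^2≡15, (H(m))^4≡71, (H(m))^8≡36, (H(m))^16≡64
23 = 16 + 4 + 2 + 1, so (H(m))^23 ≡ 64·71·15·57 ≡ 8 (mod 77)

8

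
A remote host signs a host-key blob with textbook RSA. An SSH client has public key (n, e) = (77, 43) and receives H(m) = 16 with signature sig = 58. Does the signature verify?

verifies

sig^2 ≡ 58^2 = 3364 ≡ 53
sig^4 ≡ 53^2 = 2809 ≡ 37
sig^8 ≡ 37^2 = 1369 ≡ 60
sig^16 ≡ 60^2 = 3600 ≡ 58
sig^32 ≡ 58^2 = 3364 ≡ 53
43 = 32 + 8 + 2 + 1, so sig^43 ≡ 53·60·53·58 ≡ 16 (mod 77)
Since 16 equals the digest 16, verification succeeds.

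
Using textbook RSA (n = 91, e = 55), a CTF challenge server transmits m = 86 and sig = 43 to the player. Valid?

Squares mod 91: sig^1≡43, sig^2≡29, sig^4≡22, sig^8≡29, sig^16≡22, sig^32≡29
55 = 32 + 16 + 4 + 2 + 1, so sig^55 ≡ 29·22·22·29·43 ≡ 43 (mod 91)
The recovered value 43 does not match the digest 86.

no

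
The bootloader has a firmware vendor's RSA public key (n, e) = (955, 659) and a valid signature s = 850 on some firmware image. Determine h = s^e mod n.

s^659 mod 955 = 675

675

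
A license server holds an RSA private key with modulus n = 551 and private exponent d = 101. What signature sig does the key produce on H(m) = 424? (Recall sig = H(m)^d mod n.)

55

(H(m))^2 ≡ 424^2 = 179776 ≡ 150
(H(m))^4 ≡ 150^2 = 22500 ≡ 460
(H(m))^8 ≡ 460^2 = 211600 ≡ 16
(H(m))^16 ≡ 16^2 = 256
(H(m))^32 ≡ 256^2 = 65536 ≡ 518
(H(m))^64 ≡ 518^2 = 268324 ≡ 538
101 = 64 + 32 + 4 + 1, so (H(m))^101 ≡ 538·518·460·424 ≡ 55 (mod 551)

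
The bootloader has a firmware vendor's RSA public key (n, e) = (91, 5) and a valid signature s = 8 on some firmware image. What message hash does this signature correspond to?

8

s^5 mod 91 = 8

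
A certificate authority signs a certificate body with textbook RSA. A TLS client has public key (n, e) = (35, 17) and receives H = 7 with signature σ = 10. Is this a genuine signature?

σ^2 ≡ 10^2 = 100 ≡ 30
σ^4 ≡ 30^2 = 900 ≡ 25
σ^8 ≡ 25^2 = 625 ≡ 30
σ^16 ≡ 30^2 = 900 ≡ 25
17 = 16 + 1, so σ^17 ≡ 25·10 ≡ 5 (mod 35)
σ^17 mod 35 = 5, but H = 7.

forged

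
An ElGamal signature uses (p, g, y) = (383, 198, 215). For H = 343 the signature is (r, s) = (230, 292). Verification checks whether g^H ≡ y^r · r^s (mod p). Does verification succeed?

Left side g^H mod p:
198^2 = 39204 ≡ 138
198^4 ≡ 138^2 = 19044 ≡ 277
198^8 ≡ 277^2 = 76729 ≡ 129
198^16 ≡ 129^2 = 16641 ≡ 172
198^32 ≡ 172^2 = 29584 ≡ 93
198^64 ≡ 93^2 = 8649 ≡ 223
198^128 ≡ 223^2 = 49729 ≡ 322
198^256 ≡ 322^2 = 103684 ≡ 274
343 = 256 + 64 + 16 + 4 + 2 + 1, so 198^343 ≡ 274·223·172·277·138·198 ≡ 329 (mod 383)
Right side y^r · r^s mod p:
215^2 = 46225 ≡ 265
215^4 ≡ 265^2 = 70225 ≡ 136
215^8 ≡ 136^2 = 18496 ≡ 112
215^16 ≡ 112^2 = 12544 ≡ 288
215^32 ≡ 288^2 = 82944 ≡ 216
215^64 ≡ 216^2 = 46656 ≡ 313
215^128 ≡ 313^2 = 97969 ≡ 304
230 = 128 + 64 + 32 + 4 + 2, so 215^230 ≡ 304·313·216·136·265 ≡ 144 (mod 383)
230^2 = 52900 ≡ 46
230^4 ≡ 46^2 = 2116 ≡ 201
230^8 ≡ 201^2 = 40401 ≡ 186
230^16 ≡ 186^2 = 34596 ≡ 126
230^32 ≡ 126^2 = 15876 ≡ 173
230^64 ≡ 173^2 = 29929 ≡ 55
230^128 ≡ 55^2 = 3025 ≡ 344
230^256 ≡ 344^2 = 118336 ≡ 372
292 = 256 + 32 + 4, so 230^292 ≡ 372·173·201 ≡ 114 (mod 383)
144·114 = 16416 ≡ 330 (mod 383)
329 ≠ 330, so verification fails.

fails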